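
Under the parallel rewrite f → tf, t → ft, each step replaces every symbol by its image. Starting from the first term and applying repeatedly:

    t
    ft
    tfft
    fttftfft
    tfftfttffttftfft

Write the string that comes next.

Rewriting the 16 symbols of tfftfttffttftfft one by one yields ft tf tf ft tf ft ft tf tf ft ft tf ft tf tf ft; concatenated:

fttftffttfftfttftfftfttffttftfft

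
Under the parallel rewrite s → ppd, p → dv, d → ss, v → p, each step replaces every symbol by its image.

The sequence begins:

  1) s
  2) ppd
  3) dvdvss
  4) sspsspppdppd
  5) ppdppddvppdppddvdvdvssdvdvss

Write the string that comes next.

dvdvssdvdvsssspdvdvssdvdvsssspsspsspppdppdsspsspppdppd

Applying the rule to each of the 28 symbols of ppdppddvppdppddvdvdvssdvdvss gives the pieces dv dv ss dv dv ss ss p dv dv ss dv dv ss ss p ss p ss p ppd ppd ss p ss p ppd ppd, which concatenate to the answer.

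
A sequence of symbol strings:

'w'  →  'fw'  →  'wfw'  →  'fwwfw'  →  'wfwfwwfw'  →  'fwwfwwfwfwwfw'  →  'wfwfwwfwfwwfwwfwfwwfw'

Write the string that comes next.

fwwfwwfwfwwfwwfwfwwfwfwwfwwfwfwwfw

This is a Fibonacci-style word recurrence s(k) = s(k−2)·s(k−1): e.g. w·fw = wfw.
Continuing: fwwfwwfwfwwfw · wfwfwwfwfwwfwwfwfwwfw gives term 8.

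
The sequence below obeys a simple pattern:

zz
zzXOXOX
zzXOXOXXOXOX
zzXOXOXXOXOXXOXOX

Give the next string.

zzXOXOXXOXOXXOXOXXOXOX

Each term is the previous one with XOXOX appended.
So the next term is zzXOXOXXOXOXXOXOX·XOXOX.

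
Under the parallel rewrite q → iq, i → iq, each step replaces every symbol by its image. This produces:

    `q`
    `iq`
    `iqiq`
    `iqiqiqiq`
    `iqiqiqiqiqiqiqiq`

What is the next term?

Replace each of the 16 characters of iqiqiqiqiqiqiqiq in place — iq iq iq iq iq iq iq iq iq iq iq iq iq iq iq iq — and concatenate.

iqiqiqiqiqiqiqiqiqiqiqiqiqiqiqiq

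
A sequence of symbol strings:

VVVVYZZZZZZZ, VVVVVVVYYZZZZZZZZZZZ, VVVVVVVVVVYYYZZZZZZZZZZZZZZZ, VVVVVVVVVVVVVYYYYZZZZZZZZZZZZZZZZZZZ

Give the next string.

The n-th term is 3n+1 V's then n Y's then 4n+3 Z's (n = 1, 2, …).
Setting n = 5 gives 16, 5, 23 characters in each block.

VVVVVVVVVVVVVVVVYYYYYZZZZZZZZZZZZZZZZZZZZZZZ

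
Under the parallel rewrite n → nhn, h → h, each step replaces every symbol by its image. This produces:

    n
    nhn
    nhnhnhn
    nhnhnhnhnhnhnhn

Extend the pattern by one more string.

Applying the rule to each of the 15 symbols of nhnhnhnhnhnhnhn gives the pieces nhn h nhn h nhn h nhn h nhn h nhn h nhn h nhn, which concatenate to the answer.

nhnhnhnhnhnhnhnhnhnhnhnhnhnhnhn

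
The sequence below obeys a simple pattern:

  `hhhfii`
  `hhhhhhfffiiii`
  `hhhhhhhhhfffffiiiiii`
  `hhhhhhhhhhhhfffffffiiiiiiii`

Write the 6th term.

Reading off run lengths: h runs 3, 6, 9, 12; f runs 1, 3, 5, 7; i runs 2, 4, 6, 8 — each is linear in n (n = 1, 2, …).
Setting n = 6 gives 18, 11, 12 characters in each block.

hhhhhhhhhhhhhhhhhhfffffffffffiiiiiiiiiiii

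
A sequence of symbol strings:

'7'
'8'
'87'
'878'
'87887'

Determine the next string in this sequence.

From term 3 onward, concatenate the last term with the second-to-last: 8·7 = 87, 87·8 = 878, …
So term 6 is 87887·878.

87887878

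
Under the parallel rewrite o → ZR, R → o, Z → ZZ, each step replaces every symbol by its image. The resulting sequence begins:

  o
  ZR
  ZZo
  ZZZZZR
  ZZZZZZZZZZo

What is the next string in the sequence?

ZZZZZZZZZZZZZZZZZZZZZR

Expanding ZZZZZZZZZZo: Z→ZZ, Z→ZZ, Z→ZZ, Z→ZZ, Z→ZZ, Z→ZZ, Z→ZZ, Z→ZZ, Z→ZZ, Z→ZZ, o→ZR. Concatenated: ZZ ZZ ZZ ZZ ZZ ZZ ZZ ZZ ZZ ZZ ZR.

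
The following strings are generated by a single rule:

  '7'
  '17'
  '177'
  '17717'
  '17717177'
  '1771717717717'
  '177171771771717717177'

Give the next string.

1771717717717177171771771717717717

This is a Fibonacci-style word recurrence s(k) = s(k−1)·s(k−2): e.g. 17·7 = 177.
So term 8 is 177171771771717717177·1771717717717.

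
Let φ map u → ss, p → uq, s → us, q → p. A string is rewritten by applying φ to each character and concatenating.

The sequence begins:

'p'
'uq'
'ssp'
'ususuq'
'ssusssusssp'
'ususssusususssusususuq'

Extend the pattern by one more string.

ssusssusususssusssusssusususssusssusssusssp

Replace each of the 22 characters of ususssusususssusususuq in place — ss us ss us us us ss us ss us ss us us us ss us ss us ss us ss p — and concatenate.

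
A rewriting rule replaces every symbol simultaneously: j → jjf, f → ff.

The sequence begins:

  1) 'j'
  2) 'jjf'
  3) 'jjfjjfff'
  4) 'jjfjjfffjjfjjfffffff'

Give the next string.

jjfjjfffjjfjjfffffffjjfjjfffjjfjjfffffffffffffff

φ(jjfjjfffjjfjjfffffff) expands symbol-by-symbol to jjf jjf ff jjf jjf ff ff ff jjf jjf ff jjf jjf ff ff ff ff ff ff ff; joining the 20 pieces gives the next term.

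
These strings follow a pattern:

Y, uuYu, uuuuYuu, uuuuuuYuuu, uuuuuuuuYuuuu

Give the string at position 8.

uuuuuuuuuuuuuuYuuuuuuu

Every step adds uu to the front and u to the end of the previous string.
From uuuuuuuuYuuuu, 3 further steps: uuuuuuuuYuuuu → uuuuuuuuuuYuuuuu → uuuuuuuuuuuuYuuuuuu → (answer).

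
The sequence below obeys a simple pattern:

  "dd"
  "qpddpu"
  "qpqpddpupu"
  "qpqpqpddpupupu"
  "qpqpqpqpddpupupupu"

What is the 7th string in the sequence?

Each term wraps the previous one in qp on the left and pu on the right.
From qpqpqpqpddpupupupu, 2 further steps: qpqpqpqpddpupupupu → qpqpqpqpqpddpupupupupu → (answer).

qpqpqpqpqpqpddpupupupupupu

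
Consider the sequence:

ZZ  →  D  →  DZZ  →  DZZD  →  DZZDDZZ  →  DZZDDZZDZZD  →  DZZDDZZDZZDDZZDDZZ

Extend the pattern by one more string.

Each term (from the third on) is the previous term followed by the one before it: term 3 = D·ZZ = DZZ.
So term 8 is DZZDDZZDZZDDZZDDZZ·DZZDDZZDZZD.

DZZDDZZDZZDDZZDDZZDZZDDZZDZZD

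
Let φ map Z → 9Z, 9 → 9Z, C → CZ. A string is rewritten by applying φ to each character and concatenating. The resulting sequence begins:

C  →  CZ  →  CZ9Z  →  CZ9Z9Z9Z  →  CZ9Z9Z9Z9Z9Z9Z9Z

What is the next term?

Applying the rule to each of the 16 symbols of CZ9Z9Z9Z9Z9Z9Z9Z gives the pieces CZ 9Z 9Z 9Z 9Z 9Z 9Z 9Z 9Z 9Z 9Z 9Z 9Z 9Z 9Z 9Z, which concatenate to the answer.

CZ9Z9Z9Z9Z9Z9Z9Z9Z9Z9Z9Z9Z9Z9Z9Z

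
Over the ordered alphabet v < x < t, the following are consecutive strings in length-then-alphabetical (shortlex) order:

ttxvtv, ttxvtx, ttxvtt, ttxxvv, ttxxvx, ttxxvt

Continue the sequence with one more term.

Find the rightmost character of ttxxvt below t, bump it to the next letter, and reset everything to its right to v.

ttxxxv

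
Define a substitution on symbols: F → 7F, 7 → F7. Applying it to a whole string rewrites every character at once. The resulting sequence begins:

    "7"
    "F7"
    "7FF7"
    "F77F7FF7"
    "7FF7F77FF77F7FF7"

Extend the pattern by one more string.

F77F7FF77FF7F77F7FF7F77FF77F7FF7

Applying the rule to each of the 16 symbols of 7FF7F77FF77F7FF7 gives the pieces F7 7F 7F F7 7F F7 F7 7F 7F F7 F7 7F F7 7F 7F F7, which concatenate to the answer.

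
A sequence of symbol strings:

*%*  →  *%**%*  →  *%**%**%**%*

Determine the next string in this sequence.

s(k+1) = s(k)·s(k) — each term doubles the last.
Doubling *%**%**%**%*:

*%**%**%**%**%**%**%**%*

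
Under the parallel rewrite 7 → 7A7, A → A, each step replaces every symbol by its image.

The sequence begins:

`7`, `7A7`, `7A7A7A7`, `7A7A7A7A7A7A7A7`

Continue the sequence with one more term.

7A7A7A7A7A7A7A7A7A7A7A7A7A7A7A7

φ(7A7A7A7A7A7A7A7) expands symbol-by-symbol to 7A7 A 7A7 A 7A7 A 7A7 A 7A7 A 7A7 A 7A7 A 7A7; joining the 15 pieces gives the next term.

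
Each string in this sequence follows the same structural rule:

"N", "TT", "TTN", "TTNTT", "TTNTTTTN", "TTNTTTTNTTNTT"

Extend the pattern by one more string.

TTNTTTTNTTNTTTTNTTTTN

Each term (from the third on) is the previous term followed by the one before it: term 3 = TT·N = TTN.
So term 7 is TTNTTTTNTTNTT·TTNTTTTN.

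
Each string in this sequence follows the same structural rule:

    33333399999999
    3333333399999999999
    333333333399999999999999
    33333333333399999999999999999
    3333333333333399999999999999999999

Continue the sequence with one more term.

333333333333333399999999999999999999999

Each string has the form 3^{2n} 9^{3n-1}, where the shown terms are n = 3, 4, 5, 6, 7.
At n = 8 the blocks have lengths 16, 23.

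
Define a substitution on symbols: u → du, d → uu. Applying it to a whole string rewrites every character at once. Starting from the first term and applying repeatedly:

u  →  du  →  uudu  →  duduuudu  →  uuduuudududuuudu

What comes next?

duduuudududuuuduuuduuudududuuudu

φ(uuduuudududuuudu) expands symbol-by-symbol to du du uu du du du uu du uu du uu du du du uu du; joining the 16 pieces gives the next term.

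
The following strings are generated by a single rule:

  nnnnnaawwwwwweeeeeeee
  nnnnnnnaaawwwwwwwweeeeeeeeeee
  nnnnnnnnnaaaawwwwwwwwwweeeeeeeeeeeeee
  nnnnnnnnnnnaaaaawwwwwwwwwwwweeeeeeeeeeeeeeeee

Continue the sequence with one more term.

nnnnnnnnnnnnnaaaaaawwwwwwwwwwwwwweeeeeeeeeeeeeeeeeeee

Each string has the form n^{2n+1} a^{n} w^{2n+2} e^{3n+2}, where the shown terms are n = 2, 3, 4, 5.
Setting n = 6 gives 13, 6, 14, 20 characters in each block.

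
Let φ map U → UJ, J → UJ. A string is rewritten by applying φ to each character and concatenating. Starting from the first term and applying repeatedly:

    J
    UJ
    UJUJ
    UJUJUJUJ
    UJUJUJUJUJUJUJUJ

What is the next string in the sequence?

UJUJUJUJUJUJUJUJUJUJUJUJUJUJUJUJ

φ(UJUJUJUJUJUJUJUJ) expands symbol-by-symbol to UJ UJ UJ UJ UJ UJ UJ UJ UJ UJ UJ UJ UJ UJ UJ UJ; joining the 16 pieces gives the next term.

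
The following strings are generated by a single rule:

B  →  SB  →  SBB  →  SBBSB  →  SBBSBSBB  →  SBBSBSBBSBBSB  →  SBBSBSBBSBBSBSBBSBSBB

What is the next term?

SBBSBSBBSBBSBSBBSBSBBSBBSBSBBSBBSB

Each term (from the third on) is the previous term followed by the one before it: term 3 = SB·B = SBB.
Continuing: SBBSBSBBSBBSBSBBSBSBB · SBBSBSBBSBBSB gives term 8.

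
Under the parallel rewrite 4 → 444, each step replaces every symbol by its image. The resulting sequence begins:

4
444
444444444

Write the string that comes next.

Expanding 444444444: 4→444, 4→444, 4→444, 4→444, 4→444, 4→444, 4→444, 4→444, 4→444. Concatenated: 444 444 444 444 444 444 444 444 444.

444444444444444444444444444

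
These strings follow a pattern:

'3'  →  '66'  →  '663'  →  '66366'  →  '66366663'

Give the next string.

6636666366366

This is a Fibonacci-style word recurrence s(k) = s(k−1)·s(k−2): e.g. 66·3 = 663.
Continuing: 66366663 · 66366 gives term 6.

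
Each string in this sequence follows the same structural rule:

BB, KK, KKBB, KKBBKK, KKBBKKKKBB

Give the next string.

KKBBKKKKBBKKBBKK

From term 3 onward, concatenate the last term with the second-to-last: KK·BB = KKBB, KKBB·KK = KKBBKK, …
The next term joins KKBBKKKKBB and KKBBKK.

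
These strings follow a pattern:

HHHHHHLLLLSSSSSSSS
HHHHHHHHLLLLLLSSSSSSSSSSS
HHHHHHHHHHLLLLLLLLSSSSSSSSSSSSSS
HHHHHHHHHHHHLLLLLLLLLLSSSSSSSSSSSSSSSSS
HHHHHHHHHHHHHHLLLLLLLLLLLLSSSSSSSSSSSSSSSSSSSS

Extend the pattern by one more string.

Each string has the form H^{2n+2} L^{2n} S^{3n+2}, where the shown terms are n = 2, 3, 4, 5, 6.
At n = 7 the blocks have lengths 16, 14, 23.

HHHHHHHHHHHHHHHHLLLLLLLLLLLLLLSSSSSSSSSSSSSSSSSSSSSSS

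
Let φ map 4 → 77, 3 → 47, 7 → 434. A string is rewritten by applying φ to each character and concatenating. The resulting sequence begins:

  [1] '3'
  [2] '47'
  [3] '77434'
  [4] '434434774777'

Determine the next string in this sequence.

77477777477743443477434434434

Expanding 434434774777: 4→77, 3→47, 4→77, 4→77, 3→47, 4→77, 7→434, 7→434, 4→77, 7→434, 7→434, 7→434. Concatenated: 77 47 77 77 47 77 434 434 77 434 434 434.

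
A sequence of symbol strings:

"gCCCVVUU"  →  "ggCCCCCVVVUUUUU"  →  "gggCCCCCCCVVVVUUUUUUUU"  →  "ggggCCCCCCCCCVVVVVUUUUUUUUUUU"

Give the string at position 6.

ggggggCCCCCCCCCCCCCVVVVVVVUUUUUUUUUUUUUUUUU

Reading off run lengths: g runs 1, 2, 3, 4; C runs 3, 5, 7, 9; V runs 2, 3, 4, 5; U runs 2, 5, 8, 11 — each is linear in n (n = 1, 2, …).
For term 6, n = 6, so the run lengths are 6, 13, 7, 17.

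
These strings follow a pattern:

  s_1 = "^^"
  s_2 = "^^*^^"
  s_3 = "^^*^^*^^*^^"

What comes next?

s(k+1) = s(k)·*·s(k) — each term doubles the last with '*' between the halves.
So the next term is two copies of ^^*^^*^^*^^ with '*' between the halves.

^^*^^*^^*^^*^^*^^*^^*^^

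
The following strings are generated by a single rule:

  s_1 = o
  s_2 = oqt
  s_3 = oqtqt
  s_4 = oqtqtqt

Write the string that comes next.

Every step adds qt to the end: s(k+1) = s(k)·qt.
So the next term is oqtqtqt·qt.

oqtqtqtqt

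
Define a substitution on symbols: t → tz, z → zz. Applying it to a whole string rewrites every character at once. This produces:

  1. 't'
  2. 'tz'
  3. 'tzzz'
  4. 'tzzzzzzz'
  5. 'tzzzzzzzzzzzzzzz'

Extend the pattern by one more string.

tzzzzzzzzzzzzzzzzzzzzzzzzzzzzzzz

Replace each of the 16 characters of tzzzzzzzzzzzzzzz in place — tz zz zz zz zz zz zz zz zz zz zz zz zz zz zz zz — and concatenate.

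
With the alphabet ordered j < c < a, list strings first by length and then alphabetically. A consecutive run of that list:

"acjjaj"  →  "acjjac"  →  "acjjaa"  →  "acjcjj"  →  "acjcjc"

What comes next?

Find the rightmost character of acjcjc below a, bump it to the next letter, and reset everything to its right to j.

acjcja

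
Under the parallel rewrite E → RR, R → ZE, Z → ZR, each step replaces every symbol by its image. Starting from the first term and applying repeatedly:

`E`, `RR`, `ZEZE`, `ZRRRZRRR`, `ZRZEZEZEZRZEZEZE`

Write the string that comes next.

ZRZEZRRRZRRRZRRRZRZEZRRRZRRRZRRR

φ(ZRZEZEZEZRZEZEZE) expands symbol-by-symbol to ZR ZE ZR RR ZR RR ZR RR ZR ZE ZR RR ZR RR ZR RR; joining the 16 pieces gives the next term.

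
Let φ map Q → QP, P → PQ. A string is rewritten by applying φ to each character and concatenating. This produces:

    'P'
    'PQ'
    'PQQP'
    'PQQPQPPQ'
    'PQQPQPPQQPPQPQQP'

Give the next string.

PQQPQPPQQPPQPQQPQPPQPQQPPQQPQPPQ

Applying the rule to each of the 16 symbols of PQQPQPPQQPPQPQQP gives the pieces PQ QP QP PQ QP PQ PQ QP QP PQ PQ QP PQ QP QP PQ, which concatenate to the answer.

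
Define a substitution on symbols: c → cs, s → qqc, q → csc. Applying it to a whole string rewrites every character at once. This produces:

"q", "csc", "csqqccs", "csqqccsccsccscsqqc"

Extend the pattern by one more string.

φ(csqqccsccsccscsqqc) expands symbol-by-symbol to cs qqc csc csc cs cs qqc cs cs qqc cs cs qqc cs qqc csc csc cs; joining the 18 pieces gives the next term.

csqqccsccsccscsqqccscsqqccscsqqccsqqccsccsccs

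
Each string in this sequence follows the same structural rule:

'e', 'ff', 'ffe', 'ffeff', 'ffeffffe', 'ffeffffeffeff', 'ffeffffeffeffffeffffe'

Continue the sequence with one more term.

ffeffffeffeffffeffffeffeffffeffeff

This is a Fibonacci-style word recurrence s(k) = s(k−1)·s(k−2): e.g. ff·e = ffe.
The next term joins ffeffffeffeffffeffffe and ffeffffeffeff.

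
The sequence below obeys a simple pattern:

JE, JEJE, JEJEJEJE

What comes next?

JEJEJEJEJEJEJEJE

s(k+1) = s(k)·s(k) — each term doubles the last.
So the next term is two copies of JEJEJEJE.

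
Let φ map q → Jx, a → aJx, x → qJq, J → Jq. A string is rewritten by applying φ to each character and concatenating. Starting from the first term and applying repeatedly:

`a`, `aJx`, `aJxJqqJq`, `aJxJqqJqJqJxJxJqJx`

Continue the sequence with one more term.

φ(aJxJqqJqJqJxJxJqJx) expands symbol-by-symbol to aJx Jq qJq Jq Jx Jx Jq Jx Jq Jx Jq qJq Jq qJq Jq Jx Jq qJq; joining the 18 pieces gives the next term.

aJxJqqJqJqJxJxJqJxJqJxJqqJqJqqJqJqJxJqqJq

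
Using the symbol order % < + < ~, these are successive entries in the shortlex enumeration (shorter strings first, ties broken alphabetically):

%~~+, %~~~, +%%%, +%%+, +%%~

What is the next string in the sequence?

Treat +%%~ as a base-3 numeral over the given alphabet and add one, carrying through any trailing ~'s.

+%+%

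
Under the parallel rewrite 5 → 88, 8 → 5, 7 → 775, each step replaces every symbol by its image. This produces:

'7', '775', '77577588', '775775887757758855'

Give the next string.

Applying the rule to each of the 18 symbols of 775775887757758855 gives the pieces 775 775 88 775 775 88 5 5 775 775 88 775 775 88 5 5 88 88, which concatenate to the answer.

7757758877577588557757758877577588558888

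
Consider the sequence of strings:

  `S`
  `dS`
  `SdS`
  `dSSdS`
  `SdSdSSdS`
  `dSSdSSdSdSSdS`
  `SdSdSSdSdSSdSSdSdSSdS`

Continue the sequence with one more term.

From term 3 onward, concatenate the second-to-last term with the last: S·dS = SdS, dS·SdS = dSSdS, …
The next term joins dSSdSSdSdSSdS and SdSdSSdSdSSdSSdSdSSdS.

dSSdSSdSdSSdSSdSdSSdSdSSdSSdSdSSdS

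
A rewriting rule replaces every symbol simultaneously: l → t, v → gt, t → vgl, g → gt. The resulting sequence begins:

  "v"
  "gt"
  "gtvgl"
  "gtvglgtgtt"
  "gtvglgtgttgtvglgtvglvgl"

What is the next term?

φ(gtvglgtgttgtvglgtvglvgl) expands symbol-by-symbol to gt vgl gt gt t gt vgl gt vgl vgl gt vgl gt gt t gt vgl gt gt t gt gt t; joining the 23 pieces gives the next term.

gtvglgtgttgtvglgtvglvglgtvglgtgttgtvglgtgttgtgtt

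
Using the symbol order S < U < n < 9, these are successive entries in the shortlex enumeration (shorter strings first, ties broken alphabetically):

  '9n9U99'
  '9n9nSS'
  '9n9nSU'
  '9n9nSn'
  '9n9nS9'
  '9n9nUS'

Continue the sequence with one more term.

9n9nUU

Find the rightmost character of 9n9nUS below 9, bump it to the next letter, and reset everything to its right to S.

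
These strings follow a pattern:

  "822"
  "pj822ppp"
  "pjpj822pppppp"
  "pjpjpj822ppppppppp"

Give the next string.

s(k+1) = pj·s(k)·ppp, so each term gains pj as a prefix and ppp as a suffix.
Applying this once more to pjpjpj822ppppppppp:

pjpjpjpj822pppppppppppp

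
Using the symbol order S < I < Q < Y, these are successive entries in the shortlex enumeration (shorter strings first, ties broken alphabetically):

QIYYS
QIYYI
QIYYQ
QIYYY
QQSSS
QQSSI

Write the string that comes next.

The successor of QQSSI increments the rightmost position that isn't already Y and resets every position after it to S.

QQSSQ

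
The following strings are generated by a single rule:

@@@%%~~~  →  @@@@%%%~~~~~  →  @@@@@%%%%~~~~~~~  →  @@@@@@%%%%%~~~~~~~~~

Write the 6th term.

@@@@@@@@%%%%%%%~~~~~~~~~~~~~

Each string has the form @^{n+1} %^{n} ~^{2n-1}, where the shown terms are n = 2, 3, 4, 5.
At n = 7 the blocks have lengths 8, 7, 13.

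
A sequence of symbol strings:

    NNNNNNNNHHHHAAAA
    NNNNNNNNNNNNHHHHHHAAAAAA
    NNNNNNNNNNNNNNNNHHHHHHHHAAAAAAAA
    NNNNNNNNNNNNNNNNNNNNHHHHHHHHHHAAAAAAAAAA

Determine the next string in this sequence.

NNNNNNNNNNNNNNNNNNNNNNNNHHHHHHHHHHHHAAAAAAAAAAAA

Each string has the form N^{4n} H^{2n} A^{2n}, where the shown terms are n = 2, 3, 4, 5.
For the next term, n = 6, so the run lengths are 24, 12, 12.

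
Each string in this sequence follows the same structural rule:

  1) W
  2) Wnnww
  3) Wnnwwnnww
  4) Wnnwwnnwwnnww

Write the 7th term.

Every step adds nnww to the end: s(k+1) = s(k)·nnww.
From Wnnwwnnwwnnww, 3 further steps: Wnnwwnnwwnnww → Wnnwwnnwwnnwwnnww → Wnnwwnnwwnnwwnnwwnnww → (answer).

Wnnwwnnwwnnwwnnwwnnwwnnww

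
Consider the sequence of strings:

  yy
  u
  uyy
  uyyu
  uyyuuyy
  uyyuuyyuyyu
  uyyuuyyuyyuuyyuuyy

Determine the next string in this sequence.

uyyuuyyuyyuuyyuuyyuyyuuyyuyyu

Each term (from the third on) is the previous term followed by the one before it: term 3 = u·yy = uyy.
So term 8 is uyyuuyyuyyuuyyuuyy·uyyuuyyuyyu.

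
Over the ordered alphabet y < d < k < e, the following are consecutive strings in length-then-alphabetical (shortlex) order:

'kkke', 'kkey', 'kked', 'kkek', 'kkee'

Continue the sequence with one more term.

keyy

Find the rightmost character of kkee below e, bump it to the next letter, and reset everything to its right to y.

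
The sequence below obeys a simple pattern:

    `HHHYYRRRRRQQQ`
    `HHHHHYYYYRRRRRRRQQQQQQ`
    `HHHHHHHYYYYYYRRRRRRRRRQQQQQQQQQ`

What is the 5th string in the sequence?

HHHHHHHHHHHYYYYYYYYYYRRRRRRRRRRRRRQQQQQQQQQQQQQQQ

Term n consists of 2n+1 H's, followed by 2n Y's, followed by 2n+3 R's, followed by 3n Q's (n = 1, 2, …).
For term 5, n = 5, so the run lengths are 11, 10, 13, 15.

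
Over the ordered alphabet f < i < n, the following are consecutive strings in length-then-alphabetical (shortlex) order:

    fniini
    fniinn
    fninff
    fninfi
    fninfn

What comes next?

fninif

Find the rightmost character of fninfn below n, bump it to the next letter, and reset everything to its right to f.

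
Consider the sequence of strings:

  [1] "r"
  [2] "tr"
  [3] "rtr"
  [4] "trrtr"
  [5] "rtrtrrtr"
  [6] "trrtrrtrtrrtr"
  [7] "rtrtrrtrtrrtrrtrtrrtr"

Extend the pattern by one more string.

trrtrrtrtrrtrrtrtrrtrtrrtrrtrtrrtr

Each term (from the third on) is the two preceding terms concatenated in order: term 3 = r·tr = rtr.
Continuing: trrtrrtrtrrtr · rtrtrrtrtrrtrrtrtrrtr gives term 8.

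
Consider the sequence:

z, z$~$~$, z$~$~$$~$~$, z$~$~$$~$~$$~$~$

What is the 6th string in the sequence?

z$~$~$$~$~$$~$~$$~$~$$~$~$

Each term is the previous one with $~$~$ appended.
From z$~$~$$~$~$$~$~$, 2 further steps: z$~$~$$~$~$$~$~$ → z$~$~$$~$~$$~$~$$~$~$ → (answer).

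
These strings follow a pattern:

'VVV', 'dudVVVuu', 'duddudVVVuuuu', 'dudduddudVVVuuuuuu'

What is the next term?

Every step adds dud to the front and uu to the end of the previous string.
One more step from dudduddudVVVuuuuuu gives the answer.

duddudduddudVVVuuuuuuuu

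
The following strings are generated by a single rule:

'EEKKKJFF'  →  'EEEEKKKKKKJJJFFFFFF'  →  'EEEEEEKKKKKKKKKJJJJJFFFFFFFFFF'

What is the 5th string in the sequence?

Term n consists of 2n E's, followed by 3n K's, followed by 2n-1 J's, followed by 4n-2 F's (n = 1, 2, …).
At n = 5 the blocks have lengths 10, 15, 9, 18.

EEEEEEEEEEKKKKKKKKKKKKKKKJJJJJJJJJFFFFFFFFFFFFFFFFFF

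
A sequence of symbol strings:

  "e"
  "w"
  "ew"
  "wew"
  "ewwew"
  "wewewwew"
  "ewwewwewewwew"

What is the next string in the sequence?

wewewwewewwewwewewwew

Each term (from the third on) is the two preceding terms concatenated in order: term 3 = e·w = ew.
So term 8 is wewewwew·ewwewwewewwew.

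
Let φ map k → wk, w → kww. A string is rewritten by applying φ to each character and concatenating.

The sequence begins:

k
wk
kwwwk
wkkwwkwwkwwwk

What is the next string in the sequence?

kwwwkwkkwwkwwwkkwwkwwwkkwwkwwkwwwk

Replace each of the 13 characters of wkkwwkwwkwwwk in place — kww wk wk kww kww wk kww kww wk kww kww kww wk — and concatenate.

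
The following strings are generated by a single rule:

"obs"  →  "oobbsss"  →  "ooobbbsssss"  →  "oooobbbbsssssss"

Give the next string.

ooooobbbbbsssssssss

Reading off run lengths: o runs 1, 2, 3, 4; b runs 1, 2, 3, 4; s runs 1, 3, 5, 7 — each is linear in n (n = 1, 2, …).
At n = 5 the blocks have lengths 5, 5, 9.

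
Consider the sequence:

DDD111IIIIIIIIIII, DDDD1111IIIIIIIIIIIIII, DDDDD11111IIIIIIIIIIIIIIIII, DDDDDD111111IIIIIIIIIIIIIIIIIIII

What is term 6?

Reading off run lengths: D runs 3, 4, 5, 6; 1 runs 3, 4, 5, 6; I runs 11, 14, 17, 20 — each is linear in n, where the shown terms are n = 3, 4, 5, 6.
For term 6, n = 8, so the run lengths are 8, 8, 26.

DDDDDDDD11111111IIIIIIIIIIIIIIIIIIIIIIIIII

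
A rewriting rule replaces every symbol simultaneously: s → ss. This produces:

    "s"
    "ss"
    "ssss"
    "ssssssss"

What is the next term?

ssssssssssssssss

Rewriting each symbol of ssssssss: s→ss, s→ss, s→ss, s→ss, s→ss, s→ss, s→ss, s→ss, which concatenates to ss ss ss ss ss ss ss ss.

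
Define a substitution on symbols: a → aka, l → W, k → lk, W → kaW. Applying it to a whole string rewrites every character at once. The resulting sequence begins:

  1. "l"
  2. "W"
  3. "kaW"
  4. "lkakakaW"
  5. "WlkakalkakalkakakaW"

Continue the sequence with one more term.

kaWWlkakalkakaWlkakalkakaWlkakalkakalkakakaW

φ(WlkakalkakalkakakaW) expands symbol-by-symbol to kaW W lk aka lk aka W lk aka lk aka W lk aka lk aka lk aka kaW; joining the 19 pieces gives the next term.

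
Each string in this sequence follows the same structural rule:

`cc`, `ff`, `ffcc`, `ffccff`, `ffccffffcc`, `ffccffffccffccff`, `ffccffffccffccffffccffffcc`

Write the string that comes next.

ffccffffccffccffffccffffccffccffffccffccff

This is a Fibonacci-style word recurrence s(k) = s(k−1)·s(k−2): e.g. ff·cc = ffcc.
Continuing: ffccffffccffccffffccffffcc · ffccffffccffccff gives term 8.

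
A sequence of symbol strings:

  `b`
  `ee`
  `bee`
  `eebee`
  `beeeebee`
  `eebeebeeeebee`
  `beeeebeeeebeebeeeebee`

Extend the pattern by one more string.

Each term (from the third on) is the two preceding terms concatenated in order: term 3 = b·ee = bee.
So term 8 is eebeebeeeebee·beeeebeeeebeebeeeebee.

eebeebeeeebeebeeeebeeeebeebeeeebee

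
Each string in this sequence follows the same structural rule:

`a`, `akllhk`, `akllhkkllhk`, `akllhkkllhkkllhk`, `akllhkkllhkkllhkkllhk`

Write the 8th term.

akllhkkllhkkllhkkllhkkllhkkllhkkllhk

Each term is the previous one with kllhk appended.
From akllhkkllhkkllhkkllhk, 3 further steps: akllhkkllhkkllhkkllhk → akllhkkllhkkllhkkllhkkllhk → akllhkkllhkkllhkkllhkkllhkkllhk → (answer).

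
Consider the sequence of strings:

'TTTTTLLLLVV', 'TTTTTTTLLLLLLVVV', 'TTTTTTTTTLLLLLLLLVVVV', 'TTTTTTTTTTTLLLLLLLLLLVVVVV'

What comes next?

Term n consists of 2n+1 T's, followed by 2n L's, followed by n V's, where the shown terms are n = 2, 3, 4, 5.
For the next term, n = 6, so the run lengths are 13, 12, 6.

TTTTTTTTTTTTTLLLLLLLLLLLLVVVVVV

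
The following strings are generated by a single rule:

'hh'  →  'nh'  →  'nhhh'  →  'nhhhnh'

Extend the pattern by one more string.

nhhhnhnhhh

Each term (from the third on) is the previous term followed by the one before it: term 3 = nh·hh = nhhh.
So term 5 is nhhhnh·nhhh.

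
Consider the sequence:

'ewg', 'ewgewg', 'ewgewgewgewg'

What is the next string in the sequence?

ewgewgewgewgewgewgewgewg

Every step duplicates the string.
So the next term is two copies of ewgewgewgewg.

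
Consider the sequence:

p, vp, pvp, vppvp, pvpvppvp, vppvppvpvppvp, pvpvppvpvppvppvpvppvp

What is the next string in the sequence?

vppvppvpvppvppvpvppvpvppvppvpvppvp

This is a Fibonacci-style word recurrence s(k) = s(k−2)·s(k−1): e.g. p·vp = pvp.
So term 8 is vppvppvpvppvp·pvpvppvpvppvppvpvppvp.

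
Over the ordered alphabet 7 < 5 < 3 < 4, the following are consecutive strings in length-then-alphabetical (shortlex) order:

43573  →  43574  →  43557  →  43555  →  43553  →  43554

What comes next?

43537

Treat 43554 as a base-4 numeral over the given alphabet and add one, carrying through any trailing 4's.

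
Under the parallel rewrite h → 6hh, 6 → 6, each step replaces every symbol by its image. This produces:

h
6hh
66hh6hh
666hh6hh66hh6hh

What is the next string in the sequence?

6666hh6hh66hh6hh666hh6hh66hh6hh

φ(666hh6hh66hh6hh) expands symbol-by-symbol to 6 6 6 6hh 6hh 6 6hh 6hh 6 6 6hh 6hh 6 6hh 6hh; joining the 15 pieces gives the next term.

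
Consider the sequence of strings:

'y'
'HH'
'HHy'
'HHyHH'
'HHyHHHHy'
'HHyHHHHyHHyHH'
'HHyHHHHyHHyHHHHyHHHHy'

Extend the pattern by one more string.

From term 3 onward, concatenate the last term with the second-to-last: HH·y = HHy, HHy·HH = HHyHH, …
Continuing: HHyHHHHyHHyHHHHyHHHHy · HHyHHHHyHHyHH gives term 8.

HHyHHHHyHHyHHHHyHHHHyHHyHHHHyHHyHH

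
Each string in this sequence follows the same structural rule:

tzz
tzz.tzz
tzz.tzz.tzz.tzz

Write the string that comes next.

tzz.tzz.tzz.tzz.tzz.tzz.tzz.tzz

Every step duplicates the string with '.' between the halves.
One more doubling of tzz.tzz.tzz.tzz gives the answer.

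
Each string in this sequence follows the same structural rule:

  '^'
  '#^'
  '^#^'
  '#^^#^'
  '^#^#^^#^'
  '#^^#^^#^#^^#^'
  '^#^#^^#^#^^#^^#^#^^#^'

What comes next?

This is a Fibonacci-style word recurrence s(k) = s(k−2)·s(k−1): e.g. ^·#^ = ^#^.
Continuing: #^^#^^#^#^^#^ · ^#^#^^#^#^^#^^#^#^^#^ gives term 8.

#^^#^^#^#^^#^^#^#^^#^#^^#^^#^#^^#^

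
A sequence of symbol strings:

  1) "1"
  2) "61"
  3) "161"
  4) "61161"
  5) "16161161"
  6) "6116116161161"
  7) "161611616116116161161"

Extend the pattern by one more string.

6116116161161161611616116116161161

This is a Fibonacci-style word recurrence s(k) = s(k−2)·s(k−1): e.g. 1·61 = 161.
Continuing: 6116116161161 · 161611616116116161161 gives term 8.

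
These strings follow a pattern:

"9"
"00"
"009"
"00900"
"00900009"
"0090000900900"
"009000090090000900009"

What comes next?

0090000900900009000090090000900900

Each term (from the third on) is the previous term followed by the one before it: term 3 = 00·9 = 009.
Continuing: 009000090090000900009 · 0090000900900 gives term 8.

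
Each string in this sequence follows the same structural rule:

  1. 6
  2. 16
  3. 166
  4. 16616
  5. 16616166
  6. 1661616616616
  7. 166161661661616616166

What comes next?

1661616616616166161661661616616616

Each term (from the third on) is the previous term followed by the one before it: term 3 = 16·6 = 166.
So term 8 is 166161661661616616166·1661616616616.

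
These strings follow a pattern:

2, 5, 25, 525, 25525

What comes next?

From term 3 onward, concatenate the second-to-last term with the last: 2·5 = 25, 5·25 = 525, …
Continuing: 525 · 25525 gives term 6.

52525525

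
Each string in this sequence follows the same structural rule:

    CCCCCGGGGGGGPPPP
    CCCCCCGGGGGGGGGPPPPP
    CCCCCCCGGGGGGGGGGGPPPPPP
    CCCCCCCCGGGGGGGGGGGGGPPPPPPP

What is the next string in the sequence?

CCCCCCCCCGGGGGGGGGGGGGGGPPPPPPPP

Reading off run lengths: C runs 5, 6, 7, 8; G runs 7, 9, 11, 13; P runs 4, 5, 6, 7 — each is linear in n, where the shown terms are n = 3, 4, 5, 6.
At n = 7 the blocks have lengths 9, 15, 8.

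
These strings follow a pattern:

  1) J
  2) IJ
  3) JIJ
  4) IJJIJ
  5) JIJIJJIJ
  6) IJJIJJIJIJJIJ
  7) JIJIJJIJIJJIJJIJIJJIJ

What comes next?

IJJIJJIJIJJIJJIJIJJIJIJJIJJIJIJJIJ

Each term (from the third on) is the two preceding terms concatenated in order: term 3 = J·IJ = JIJ.
The next term joins IJJIJJIJIJJIJ and JIJIJJIJIJJIJJIJIJJIJ.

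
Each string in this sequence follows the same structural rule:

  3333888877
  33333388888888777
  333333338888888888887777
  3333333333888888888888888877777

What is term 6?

333333333333338888888888888888888888887777777

Reading off run lengths: 3 runs 4, 6, 8, 10; 8 runs 4, 8, 12, 16; 7 runs 2, 3, 4, 5 — each is linear in n (n = 1, 2, …).
At n = 6 the blocks have lengths 14, 24, 7.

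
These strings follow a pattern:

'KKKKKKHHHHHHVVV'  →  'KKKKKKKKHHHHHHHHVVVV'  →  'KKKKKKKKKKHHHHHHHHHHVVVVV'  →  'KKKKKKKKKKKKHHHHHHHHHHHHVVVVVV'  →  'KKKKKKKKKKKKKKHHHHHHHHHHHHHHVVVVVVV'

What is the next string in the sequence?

KKKKKKKKKKKKKKKKHHHHHHHHHHHHHHHHVVVVVVVV

Reading off run lengths: K runs 6, 8, 10, 12, 14; H runs 6, 8, 10, 12, 14; V runs 3, 4, 5, 6, 7 — each is linear in n, where the shown terms are n = 3, 4, 5, 6, 7.
Setting n = 8 gives 16, 16, 8 characters in each block.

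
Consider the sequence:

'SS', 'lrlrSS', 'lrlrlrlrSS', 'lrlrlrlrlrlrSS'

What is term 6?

lrlrlrlrlrlrlrlrlrlrSS

The strings grow by a fixed prefix lrlr each time.
From lrlrlrlrlrlrSS, 2 further steps: lrlrlrlrlrlrSS → lrlrlrlrlrlrlrlrSS → (answer).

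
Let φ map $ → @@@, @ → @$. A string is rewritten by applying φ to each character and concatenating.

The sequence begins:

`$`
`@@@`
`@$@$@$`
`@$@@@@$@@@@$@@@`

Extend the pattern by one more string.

@$@@@@$@$@$@$@@@@$@$@$@$@@@@$@$@$

φ(@$@@@@$@@@@$@@@) expands symbol-by-symbol to @$ @@@ @$ @$ @$ @$ @@@ @$ @$ @$ @$ @@@ @$ @$ @$; joining the 15 pieces gives the next term.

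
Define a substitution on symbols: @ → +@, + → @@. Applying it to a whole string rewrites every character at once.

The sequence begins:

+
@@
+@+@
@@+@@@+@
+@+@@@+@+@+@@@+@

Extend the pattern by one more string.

Replace each of the 16 characters of +@+@@@+@+@+@@@+@ in place — @@ +@ @@ +@ +@ +@ @@ +@ @@ +@ @@ +@ +@ +@ @@ +@ — and concatenate.

@@+@@@+@+@+@@@+@@@+@@@+@+@+@@@+@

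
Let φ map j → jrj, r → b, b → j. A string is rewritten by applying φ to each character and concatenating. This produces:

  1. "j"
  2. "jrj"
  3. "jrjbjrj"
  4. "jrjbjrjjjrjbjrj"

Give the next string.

jrjbjrjjjrjbjrjjrjjrjbjrjjjrjbjrj

Replace each of the 15 characters of jrjbjrjjjrjbjrj in place — jrj b jrj j jrj b jrj jrj jrj b jrj j jrj b jrj — and concatenate.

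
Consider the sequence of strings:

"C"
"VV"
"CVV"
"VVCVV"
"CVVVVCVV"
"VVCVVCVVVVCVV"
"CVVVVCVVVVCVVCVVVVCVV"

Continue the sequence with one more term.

VVCVVCVVVVCVVCVVVVCVVVVCVVCVVVVCVV

From term 3 onward, concatenate the second-to-last term with the last: C·VV = CVV, VV·CVV = VVCVV, …
Continuing: VVCVVCVVVVCVV · CVVVVCVVVVCVVCVVVVCVV gives term 8.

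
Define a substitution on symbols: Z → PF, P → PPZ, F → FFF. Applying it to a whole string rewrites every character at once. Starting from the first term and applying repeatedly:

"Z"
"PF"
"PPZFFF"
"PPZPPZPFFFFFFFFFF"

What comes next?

PPZPPZPFPPZPPZPFPPZFFFFFFFFFFFFFFFFFFFFFFFFFFFFFF

Applying the rule to each of the 17 symbols of PPZPPZPFFFFFFFFFF gives the pieces PPZ PPZ PF PPZ PPZ PF PPZ FFF FFF FFF FFF FFF FFF FFF FFF FFF FFF, which concatenate to the answer.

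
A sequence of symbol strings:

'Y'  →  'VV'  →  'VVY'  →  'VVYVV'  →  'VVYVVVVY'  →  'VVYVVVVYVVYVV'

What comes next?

From term 3 onward, concatenate the last term with the second-to-last: VV·Y = VVY, VVY·VV = VVYVV, …
Continuing: VVYVVVVYVVYVV · VVYVVVVY gives term 7.

VVYVVVVYVVYVVVVYVVVVY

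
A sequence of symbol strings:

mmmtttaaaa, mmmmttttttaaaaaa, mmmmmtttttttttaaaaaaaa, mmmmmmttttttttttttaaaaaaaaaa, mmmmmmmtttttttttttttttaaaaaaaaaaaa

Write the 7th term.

Each string has the form m^{n+2} t^{3n} a^{2n+2} (n = 1, 2, …).
Setting n = 7 gives 9, 21, 16 characters in each block.

mmmmmmmmmtttttttttttttttttttttaaaaaaaaaaaaaaaa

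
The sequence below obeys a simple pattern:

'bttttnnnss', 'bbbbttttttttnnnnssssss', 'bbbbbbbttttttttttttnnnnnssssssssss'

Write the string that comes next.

bbbbbbbbbbttttttttttttttttnnnnnnssssssssssssss

Term n consists of 3n-2 b's, followed by 4n t's, followed by n+2 n's, followed by 4n-2 s's (n = 1, 2, …).
For the next term, n = 4, so the run lengths are 10, 16, 6, 14.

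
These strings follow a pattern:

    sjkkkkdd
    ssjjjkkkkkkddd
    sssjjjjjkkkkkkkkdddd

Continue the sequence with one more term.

Term n consists of n s's, followed by 2n-1 j's, followed by 2n+2 k's, followed by n+1 d's (n = 1, 2, …).
Setting n = 4 gives 4, 7, 10, 5 characters in each block.

ssssjjjjjjjkkkkkkkkkkddddd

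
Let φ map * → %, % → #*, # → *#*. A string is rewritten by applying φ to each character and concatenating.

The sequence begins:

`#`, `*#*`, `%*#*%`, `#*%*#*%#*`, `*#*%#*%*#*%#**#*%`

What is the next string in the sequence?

%*#*%#**#*%#*%*#*%#**#*%%*#*%#*

Replace each of the 17 characters of *#*%#*%*#*%#**#*% in place — % *#* % #* *#* % #* % *#* % #* *#* % % *#* % #* — and concatenate.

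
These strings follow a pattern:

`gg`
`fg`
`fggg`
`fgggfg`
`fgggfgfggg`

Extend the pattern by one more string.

fgggfgfgggfgggfg

This is a Fibonacci-style word recurrence s(k) = s(k−1)·s(k−2): e.g. fg·gg = fggg.
So term 6 is fgggfgfggg·fgggfg.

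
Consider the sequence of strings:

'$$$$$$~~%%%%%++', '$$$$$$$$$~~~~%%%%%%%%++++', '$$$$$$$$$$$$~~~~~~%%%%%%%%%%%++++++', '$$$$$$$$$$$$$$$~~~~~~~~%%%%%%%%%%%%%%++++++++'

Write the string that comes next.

$$$$$$$$$$$$$$$$$$~~~~~~~~~~%%%%%%%%%%%%%%%%%++++++++++

Reading off run lengths: $ runs 6, 9, 12, 15; ~ runs 2, 4, 6, 8; % runs 5, 8, 11, 14; + runs 2, 4, 6, 8 — each is linear in n (n = 1, 2, …).
For the next term, n = 5, so the run lengths are 18, 10, 17, 10.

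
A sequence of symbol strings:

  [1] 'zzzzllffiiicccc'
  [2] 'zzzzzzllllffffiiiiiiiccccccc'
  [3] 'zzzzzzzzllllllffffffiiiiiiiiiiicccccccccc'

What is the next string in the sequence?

Term n consists of 2n+2 z's, followed by 2n l's, followed by 2n f's, followed by 4n-1 i's, followed by 3n+1 c's (n = 1, 2, …).
Setting n = 4 gives 10, 8, 8, 15, 13 characters in each block.

zzzzzzzzzzllllllllffffffffiiiiiiiiiiiiiiiccccccccccccc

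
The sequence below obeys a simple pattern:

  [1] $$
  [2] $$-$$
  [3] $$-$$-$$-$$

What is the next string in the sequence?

Each string is two copies of the previous one joined by '-'.
One more doubling of $$-$$-$$-$$ gives the answer.

$$-$$-$$-$$-$$-$$-$$-$$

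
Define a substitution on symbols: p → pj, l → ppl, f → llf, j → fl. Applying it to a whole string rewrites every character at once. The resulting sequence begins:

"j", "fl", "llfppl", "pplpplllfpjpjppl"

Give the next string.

Rewriting the 16 symbols of pplpplllfpjpjppl one by one yields pj pj ppl pj pj ppl ppl ppl llf pj fl pj fl pj pj ppl; concatenated:

pjpjpplpjpjpplpplpplllfpjflpjflpjpjppl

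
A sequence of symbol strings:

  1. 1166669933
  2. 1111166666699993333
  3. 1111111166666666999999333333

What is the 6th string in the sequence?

1111111111111111166666666666666999999999999333333333333

Reading off run lengths: 1 runs 2, 5, 8; 6 runs 4, 6, 8; 9 runs 2, 4, 6; 3 runs 2, 4, 6 — each is linear in n (n = 1, 2, …).
Setting n = 6 gives 17, 14, 12, 12 characters in each block.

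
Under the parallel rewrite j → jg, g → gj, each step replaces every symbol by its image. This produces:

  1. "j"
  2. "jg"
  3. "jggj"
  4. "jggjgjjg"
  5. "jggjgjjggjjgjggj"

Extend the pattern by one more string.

jggjgjjggjjgjggjgjjgjggjjggjgjjg

φ(jggjgjjggjjgjggj) expands symbol-by-symbol to jg gj gj jg gj jg jg gj gj jg jg gj jg gj gj jg; joining the 16 pieces gives the next term.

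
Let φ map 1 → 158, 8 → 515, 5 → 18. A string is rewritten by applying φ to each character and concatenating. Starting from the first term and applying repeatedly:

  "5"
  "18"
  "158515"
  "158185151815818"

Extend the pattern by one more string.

15818515158515181581815851515818515158515

φ(158185151815818) expands symbol-by-symbol to 158 18 515 158 515 18 158 18 158 515 158 18 515 158 515; joining the 15 pieces gives the next term.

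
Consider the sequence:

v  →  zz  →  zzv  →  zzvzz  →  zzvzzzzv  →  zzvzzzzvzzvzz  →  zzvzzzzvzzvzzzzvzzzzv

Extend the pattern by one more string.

Each term (from the third on) is the previous term followed by the one before it: term 3 = zz·v = zzv.
The next term joins zzvzzzzvzzvzzzzvzzzzv and zzvzzzzvzzvzz.

zzvzzzzvzzvzzzzvzzzzvzzvzzzzvzzvzz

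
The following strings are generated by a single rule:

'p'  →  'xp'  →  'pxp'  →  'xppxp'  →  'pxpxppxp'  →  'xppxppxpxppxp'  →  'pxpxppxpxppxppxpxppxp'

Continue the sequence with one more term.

From term 3 onward, concatenate the second-to-last term with the last: p·xp = pxp, xp·pxp = xppxp, …
The next term joins xppxppxpxppxp and pxpxppxpxppxppxpxppxp.

xppxppxpxppxppxpxppxpxppxppxpxppxp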